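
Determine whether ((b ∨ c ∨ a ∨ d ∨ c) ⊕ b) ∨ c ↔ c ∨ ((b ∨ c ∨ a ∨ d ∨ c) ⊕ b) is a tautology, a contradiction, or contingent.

a | b | c | d | φ
- | - | - | - | -
F | F | F | F | T
F | F | F | T | T
F | F | T | F | T
F | F | T | T | T
F | T | F | F | T
F | T | F | T | T
F | T | T | F | T
F | T | T | T | T
T | F | F | F | T
T | F | F | T | T
T | F | T | F | T
T | F | T | T | T
T | T | F | F | T
T | T | F | T | T
T | T | T | F | T
T | T | T | T | T
Every row is T, so the formula is a tautology.

tautology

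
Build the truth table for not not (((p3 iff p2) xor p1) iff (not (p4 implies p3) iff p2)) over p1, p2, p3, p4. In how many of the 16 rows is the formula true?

  p1  |   p2  |   p3  |   p4  |   φ  
----- | ----- | ----- | ----- | -----
False | False | False | False |  True
False | False | False |  True | False
False | False |  True | False | False
False | False |  True |  True | False
False |  True | False | False |  True
False |  True | False |  True | False
False |  True |  True | False | False
False |  True |  True |  True | False
 True | False | False | False | False
 True | False | False |  True |  True
 True | False |  True | False |  True
 True | False |  True |  True |  True
 True |  True | False | False | False
 True |  True | False |  True |  True
 True |  True |  True | False |  True
 True |  True |  True |  True |  True
The formula is true on 8 of the 16 rows.

8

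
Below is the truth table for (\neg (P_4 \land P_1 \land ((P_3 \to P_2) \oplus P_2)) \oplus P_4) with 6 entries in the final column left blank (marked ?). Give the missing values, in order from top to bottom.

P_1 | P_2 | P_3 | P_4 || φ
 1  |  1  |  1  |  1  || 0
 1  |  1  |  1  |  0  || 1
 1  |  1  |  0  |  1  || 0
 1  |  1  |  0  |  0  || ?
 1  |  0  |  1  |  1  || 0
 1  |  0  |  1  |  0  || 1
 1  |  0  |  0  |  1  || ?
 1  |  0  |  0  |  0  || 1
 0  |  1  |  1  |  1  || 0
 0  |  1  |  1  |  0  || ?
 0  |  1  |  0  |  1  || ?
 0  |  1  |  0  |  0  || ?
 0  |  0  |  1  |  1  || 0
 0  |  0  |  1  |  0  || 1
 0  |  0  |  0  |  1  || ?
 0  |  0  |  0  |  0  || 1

Row P_1=1, P_2=1, P_3=0, P_4=0: \neg (P_4 \land P_1 \land ((P_3 \to P_2) \oplus P_2)) = 1, so the formula = 1.
Row P_1=1, P_2=0, P_3=0, P_4=1: \neg (P_4 \land P_1 \land ((P_3 \to P_2) \oplus P_2)) = 0, so the formula = 1.
Row P_1=0, P_2=1, P_3=1, P_4=0: \neg (P_4 \land P_1 \land ((P_3 \to P_2) \oplus P_2)) = 1, so the formula = 1.
Row P_1=0, P_2=1, P_3=0, P_4=1: \neg (P_4 \land P_1 \land ((P_3 \to P_2) \oplus P_2)) = 1, so the formula = 0.
Row P_1=0, P_2=1, P_3=0, P_4=0: \neg (P_4 \land P_1 \land ((P_3 \to P_2) \oplus P_2)) = 1, so the formula = 1.
Row P_1=0, P_2=0, P_3=0, P_4=1: \neg (P_4 \land P_1 \land ((P_3 \to P_2) \oplus P_2)) = 1, so the formula = 0.

1, 1, 1, 0, 1, 0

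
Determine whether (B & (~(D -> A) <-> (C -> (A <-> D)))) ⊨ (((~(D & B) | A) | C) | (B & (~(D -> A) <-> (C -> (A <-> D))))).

yes

A | B | C | D | φ | ψ
- | - | - | - | - | -
T | T | T | T | F | T
T | T | T | F | T | T
T | T | F | T | F | T
T | T | F | F | F | T
T | F | T | T | F | T
T | F | T | F | F | T
T | F | F | T | F | T
T | F | F | F | F | T
F | T | T | T | F | T
F | T | T | F | F | T
F | T | F | T | T | T
F | T | F | F | F | T
F | F | T | T | F | T
F | F | T | F | F | T
F | F | F | T | F | T
F | F | F | F | F | T
In every row where φ is true, ψ is also true, so φ ⊨ ψ.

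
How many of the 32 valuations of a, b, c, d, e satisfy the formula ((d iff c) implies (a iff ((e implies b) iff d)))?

24

a  b  c  d  e  |  φ
T  T  T  T  T  |  T
T  T  T  T  F  |  T
T  T  T  F  T  |  T
T  T  T  F  F  |  T
T  T  F  T  T  |  T
T  T  F  T  F  |  T
T  T  F  F  T  |  F
T  T  F  F  F  |  F
T  F  T  T  T  |  F
T  F  T  T  F  |  T
T  F  T  F  T  |  T
T  F  T  F  F  |  T
T  F  F  T  T  |  T
T  F  F  T  F  |  T
T  F  F  F  T  |  T
T  F  F  F  F  |  F
F  T  T  T  T  |  F
F  T  T  T  F  |  F
F  T  T  F  T  |  T
F  T  T  F  F  |  T
F  T  F  T  T  |  T
F  T  F  T  F  |  T
F  T  F  F  T  |  T
F  T  F  F  F  |  T
F  F  T  T  T  |  T
F  F  T  T  F  |  F
F  F  T  F  T  |  T
F  F  T  F  F  |  T
F  F  F  T  T  |  T
F  F  F  T  F  |  T
F  F  F  F  T  |  F
F  F  F  F  F  |  T
The formula is true on 24 of the 32 rows.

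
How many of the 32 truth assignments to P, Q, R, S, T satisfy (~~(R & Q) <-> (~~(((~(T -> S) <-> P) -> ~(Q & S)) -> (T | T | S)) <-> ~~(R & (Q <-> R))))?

P  Q  R  S  T  |  φ
1  1  1  1  1  |  1
1  1  1  1  0  |  1
1  1  1  0  1  |  1
1  1  1  0  0  |  0
1  1  0  1  1  |  1
1  1  0  1  0  |  1
1  1  0  0  1  |  1
1  1  0  0  0  |  0
1  0  1  1  1  |  1
1  0  1  1  0  |  1
1  0  1  0  1  |  1
1  0  1  0  0  |  0
1  0  0  1  1  |  1
1  0  0  1  0  |  1
1  0  0  0  1  |  1
1  0  0  0  0  |  0
0  1  1  1  1  |  1
0  1  1  1  0  |  1
0  1  1  0  1  |  1
0  1  1  0  0  |  0
0  1  0  1  1  |  1
0  1  0  1  0  |  1
0  1  0  0  1  |  1
0  1  0  0  0  |  0
0  0  1  1  1  |  1
0  0  1  1  0  |  1
0  0  1  0  1  |  1
0  0  1  0  0  |  0
0  0  0  1  1  |  1
0  0  0  1  0  |  1
0  0  0  0  1  |  1
0  0  0  0  0  |  0
The formula is true on 24 of the 32 rows.

24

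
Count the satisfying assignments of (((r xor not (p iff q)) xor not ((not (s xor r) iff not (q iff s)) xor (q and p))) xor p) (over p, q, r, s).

p | q | r | s || (p iff q) | not (p iff q) | (r xor not (p iff q)) | (s xor r) | not (s xor r) | (q iff s) | not (q iff s) | (q and p) | φ
T | T | T | T ||     T     |       F       |           T           |     F     |       T       |     T     |       F       |     T     | F
T | T | T | F ||     T     |       F       |           T           |     T     |       F       |     F     |       T       |     T     | F
T | T | F | T ||     T     |       F       |           F           |     T     |       F       |     T     |       F       |     T     | F
T | T | F | F ||     T     |       F       |           F           |     F     |       T       |     F     |       T       |     T     | F
T | F | T | T ||     F     |       T       |           F           |     F     |       T       |     F     |       T       |     F     | T
T | F | T | F ||     F     |       T       |           F           |     T     |       F       |     T     |       F       |     F     | T
T | F | F | T ||     F     |       T       |           T           |     T     |       F       |     F     |       T       |     F     | T
T | F | F | F ||     F     |       T       |           T           |     F     |       T       |     T     |       F       |     F     | T
F | T | T | T ||     F     |       T       |           F           |     F     |       T       |     T     |       F       |     F     | T
F | T | T | F ||     F     |       T       |           F           |     T     |       F       |     F     |       T       |     F     | T
F | T | F | T ||     F     |       T       |           T           |     T     |       F       |     T     |       F       |     F     | T
F | T | F | F ||     F     |       T       |           T           |     F     |       T       |     F     |       T       |     F     | T
F | F | T | T ||     T     |       F       |           T           |     F     |       T       |     F     |       T       |     F     | T
F | F | T | F ||     T     |       F       |           T           |     T     |       F       |     T     |       F       |     F     | T
F | F | F | T ||     T     |       F       |           F           |     T     |       F       |     F     |       T       |     F     | T
F | F | F | F ||     T     |       F       |           F           |     F     |       T       |     T     |       F       |     F     | T
The formula is true on 12 of the 16 rows.

12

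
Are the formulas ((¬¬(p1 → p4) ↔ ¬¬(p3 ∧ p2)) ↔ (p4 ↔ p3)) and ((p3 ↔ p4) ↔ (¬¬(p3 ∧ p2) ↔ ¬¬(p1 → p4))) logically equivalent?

p1 | p2 | p3 | p4 | φ | ψ
-- | -- | -- | -- | - | -
F  | F  | F  | F  | F | F
F  | F  | F  | T  | T | T
F  | F  | T  | F  | T | T
F  | F  | T  | T  | F | F
F  | T  | F  | F  | F | F
F  | T  | F  | T  | T | T
F  | T  | T  | F  | F | F
F  | T  | T  | T  | T | T
T  | F  | F  | F  | T | T
T  | F  | F  | T  | T | T
T  | F  | T  | F  | F | F
T  | F  | T  | T  | F | F
T  | T  | F  | F  | T | T
T  | T  | F  | T  | T | T
T  | T  | T  | F  | T | T
T  | T  | T  | T  | T | T
The columns for φ and ψ agree on every row, so they are logically equivalent.

equivalent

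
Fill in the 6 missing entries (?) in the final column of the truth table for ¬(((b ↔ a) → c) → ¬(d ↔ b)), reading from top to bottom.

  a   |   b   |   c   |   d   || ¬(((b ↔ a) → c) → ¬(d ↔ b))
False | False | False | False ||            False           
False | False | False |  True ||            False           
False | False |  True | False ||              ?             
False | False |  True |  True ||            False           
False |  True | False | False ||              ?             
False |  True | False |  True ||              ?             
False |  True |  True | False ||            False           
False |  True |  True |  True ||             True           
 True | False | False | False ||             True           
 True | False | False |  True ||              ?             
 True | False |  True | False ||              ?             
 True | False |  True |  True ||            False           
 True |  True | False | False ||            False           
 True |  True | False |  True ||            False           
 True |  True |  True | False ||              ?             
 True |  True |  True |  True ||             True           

Row a=False, b=False, c=True, d=False: ((b ↔ a) → c) = True, ¬(d ↔ b) = False, (((b ↔ a) → c) → ¬(d ↔ b)) = False, so ¬(((b ↔ a) → c) → ¬(d ↔ b)) = True.
Row a=False, b=True, c=False, d=False: ((b ↔ a) → c) = True, ¬(d ↔ b) = True, (((b ↔ a) → c) → ¬(d ↔ b)) = True, so ¬(((b ↔ a) → c) → ¬(d ↔ b)) = False.
Row a=False, b=True, c=False, d=True: ((b ↔ a) → c) = True, ¬(d ↔ b) = False, (((b ↔ a) → c) → ¬(d ↔ b)) = False, so ¬(((b ↔ a) → c) → ¬(d ↔ b)) = True.
Row a=True, b=False, c=False, d=True: ((b ↔ a) → c) = True, ¬(d ↔ b) = True, (((b ↔ a) → c) → ¬(d ↔ b)) = True, so ¬(((b ↔ a) → c) → ¬(d ↔ b)) = False.
Row a=True, b=False, c=True, d=False: ((b ↔ a) → c) = True, ¬(d ↔ b) = False, (((b ↔ a) → c) → ¬(d ↔ b)) = False, so ¬(((b ↔ a) → c) → ¬(d ↔ b)) = True.
Row a=True, b=True, c=True, d=False: ((b ↔ a) → c) = True, ¬(d ↔ b) = True, (((b ↔ a) → c) → ¬(d ↔ b)) = True, so ¬(((b ↔ a) → c) → ¬(d ↔ b)) = False.

True, False, True, False, True, False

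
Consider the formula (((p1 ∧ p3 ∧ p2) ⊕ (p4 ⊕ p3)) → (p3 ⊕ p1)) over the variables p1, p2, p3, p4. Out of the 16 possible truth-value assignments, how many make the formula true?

p1 | p2 | p3 | p4 || (p1 ∧ p3 ∧ p2) | (p4 ⊕ p3) | ((p1 ∧ p3 ∧ p2) ⊕ (p4 ⊕ p3)) | (p3 ⊕ p1) | φ
T  | T  | T  | T  ||       T        |     F     |              T               |     F     | F
T  | T  | T  | F  ||       T        |     T     |              F               |     F     | T
T  | T  | F  | T  ||       F        |     T     |              T               |     T     | T
T  | T  | F  | F  ||       F        |     F     |              F               |     T     | T
T  | F  | T  | T  ||       F        |     F     |              F               |     F     | T
T  | F  | T  | F  ||       F        |     T     |              T               |     F     | F
T  | F  | F  | T  ||       F        |     T     |              T               |     T     | T
T  | F  | F  | F  ||       F        |     F     |              F               |     T     | T
F  | T  | T  | T  ||       F        |     F     |              F               |     T     | T
F  | T  | T  | F  ||       F        |     T     |              T               |     T     | T
F  | T  | F  | T  ||       F        |     T     |              T               |     F     | F
F  | T  | F  | F  ||       F        |     F     |              F               |     F     | T
F  | F  | T  | T  ||       F        |     F     |              F               |     T     | T
F  | F  | T  | F  ||       F        |     T     |              T               |     T     | T
F  | F  | F  | T  ||       F        |     T     |              T               |     F     | F
F  | F  | F  | F  ||       F        |     F     |              F               |     F     | T
The formula is true on 12 of the 16 rows.

12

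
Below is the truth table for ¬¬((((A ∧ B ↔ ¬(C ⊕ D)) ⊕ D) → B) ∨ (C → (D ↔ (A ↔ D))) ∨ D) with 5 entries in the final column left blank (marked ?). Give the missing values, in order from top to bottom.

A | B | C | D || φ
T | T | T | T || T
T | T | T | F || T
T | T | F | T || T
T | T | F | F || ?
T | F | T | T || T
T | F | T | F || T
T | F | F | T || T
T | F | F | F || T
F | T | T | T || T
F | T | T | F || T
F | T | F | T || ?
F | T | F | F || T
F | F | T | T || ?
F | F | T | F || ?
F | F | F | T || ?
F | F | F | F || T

T, T, T, F, T

Row A=T, B=T, C=F, D=F: ((((A ∧ B ↔ ¬(C ⊕ D)) ⊕ D) → B) ∨ (C → (D ↔ (A ↔ D))) ∨ D) = T, ¬((((A ∧ B ↔ ¬(C ⊕ D)) ⊕ D) → B) ∨ (C → (D ↔ (A ↔ D))) ∨ D) = F, so the formula = T.
Row A=F, B=T, C=F, D=T: ((((A ∧ B ↔ ¬(C ⊕ D)) ⊕ D) → B) ∨ (C → (D ↔ (A ↔ D))) ∨ D) = T, ¬((((A ∧ B ↔ ¬(C ⊕ D)) ⊕ D) → B) ∨ (C → (D ↔ (A ↔ D))) ∨ D) = F, so the formula = T.
Row A=F, B=F, C=T, D=T: ((((A ∧ B ↔ ¬(C ⊕ D)) ⊕ D) → B) ∨ (C → (D ↔ (A ↔ D))) ∨ D) = T, ¬((((A ∧ B ↔ ¬(C ⊕ D)) ⊕ D) → B) ∨ (C → (D ↔ (A ↔ D))) ∨ D) = F, so the formula = T.
Row A=F, B=F, C=T, D=F: ((((A ∧ B ↔ ¬(C ⊕ D)) ⊕ D) → B) ∨ (C → (D ↔ (A ↔ D))) ∨ D) = F, ¬((((A ∧ B ↔ ¬(C ⊕ D)) ⊕ D) → B) ∨ (C → (D ↔ (A ↔ D))) ∨ D) = T, so the formula = F.
Row A=F, B=F, C=F, D=T: ((((A ∧ B ↔ ¬(C ⊕ D)) ⊕ D) → B) ∨ (C → (D ↔ (A ↔ D))) ∨ D) = T, ¬((((A ∧ B ↔ ¬(C ⊕ D)) ⊕ D) → B) ∨ (C → (D ↔ (A ↔ D))) ∨ D) = F, so the formula = T.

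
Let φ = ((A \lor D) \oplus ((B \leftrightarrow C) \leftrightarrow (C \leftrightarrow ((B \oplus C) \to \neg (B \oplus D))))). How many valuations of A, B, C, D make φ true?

A | B | C | D | (A \lor D) | (B \leftrightarrow C) | (B \oplus C) | (B \oplus D) | \neg (B \oplus D) | φ
- | - | - | - | ---------- | --------------------- | ------------ | ------------ | ----------------- | -
0 | 0 | 0 | 0 |     0      |           1           |      0       |      0       |         1         | 0
0 | 0 | 0 | 1 |     1      |           1           |      0       |      1       |         0         | 1
0 | 0 | 1 | 0 |     0      |           0           |      1       |      0       |         1         | 0
0 | 0 | 1 | 1 |     1      |           0           |      1       |      1       |         0         | 0
0 | 1 | 0 | 0 |     0      |           0           |      1       |      1       |         0         | 0
0 | 1 | 0 | 1 |     1      |           0           |      1       |      0       |         1         | 0
0 | 1 | 1 | 0 |     0      |           1           |      0       |      1       |         0         | 1
0 | 1 | 1 | 1 |     1      |           1           |      0       |      0       |         1         | 0
1 | 0 | 0 | 0 |     1      |           1           |      0       |      0       |         1         | 1
1 | 0 | 0 | 1 |     1      |           1           |      0       |      1       |         0         | 1
1 | 0 | 1 | 0 |     1      |           0           |      1       |      0       |         1         | 1
1 | 0 | 1 | 1 |     1      |           0           |      1       |      1       |         0         | 0
1 | 1 | 0 | 0 |     1      |           0           |      1       |      1       |         0         | 1
1 | 1 | 0 | 1 |     1      |           0           |      1       |      0       |         1         | 0
1 | 1 | 1 | 0 |     1      |           1           |      0       |      1       |         0         | 0
1 | 1 | 1 | 1 |     1      |           1           |      0       |      0       |         1         | 0
The formula is true on 6 of the 16 rows.

6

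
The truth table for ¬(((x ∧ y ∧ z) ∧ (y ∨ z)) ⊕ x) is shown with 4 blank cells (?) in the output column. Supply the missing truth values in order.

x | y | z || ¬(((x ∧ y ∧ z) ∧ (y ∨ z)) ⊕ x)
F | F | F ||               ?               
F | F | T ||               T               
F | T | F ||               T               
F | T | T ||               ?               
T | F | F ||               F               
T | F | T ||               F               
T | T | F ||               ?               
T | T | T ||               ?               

T, T, F, T

Row x=F, y=F, z=F: ((x ∧ y ∧ z) ∧ (y ∨ z)) = F, (((x ∧ y ∧ z) ∧ (y ∨ z)) ⊕ x) = F, so ¬(((x ∧ y ∧ z) ∧ (y ∨ z)) ⊕ x) = T.
Row x=F, y=T, z=T: ((x ∧ y ∧ z) ∧ (y ∨ z)) = F, (((x ∧ y ∧ z) ∧ (y ∨ z)) ⊕ x) = F, so ¬(((x ∧ y ∧ z) ∧ (y ∨ z)) ⊕ x) = T.
Row x=T, y=T, z=F: ((x ∧ y ∧ z) ∧ (y ∨ z)) = F, (((x ∧ y ∧ z) ∧ (y ∨ z)) ⊕ x) = T, so ¬(((x ∧ y ∧ z) ∧ (y ∨ z)) ⊕ x) = F.
Row x=T, y=T, z=T: ((x ∧ y ∧ z) ∧ (y ∨ z)) = T, (((x ∧ y ∧ z) ∧ (y ∨ z)) ⊕ x) = F, so ¬(((x ∧ y ∧ z) ∧ (y ∨ z)) ⊕ x) = T.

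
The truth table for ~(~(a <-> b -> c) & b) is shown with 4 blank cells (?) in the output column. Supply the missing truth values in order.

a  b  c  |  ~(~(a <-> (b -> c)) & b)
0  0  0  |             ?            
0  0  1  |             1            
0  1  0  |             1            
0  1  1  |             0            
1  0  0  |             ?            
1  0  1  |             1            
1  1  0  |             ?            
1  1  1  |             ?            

1, 1, 0, 1

Row a=0, b=0, c=0: ~(a <-> b -> c) = 1, (~(a <-> b -> c) & b) = 0, so ~(~(a <-> (b -> c)) & b) = 1.
Row a=1, b=0, c=0: ~(a <-> b -> c) = 0, (~(a <-> b -> c) & b) = 0, so ~(~(a <-> (b -> c)) & b) = 1.
Row a=1, b=1, c=0: ~(a <-> b -> c) = 1, (~(a <-> b -> c) & b) = 1, so ~(~(a <-> (b -> c)) & b) = 0.
Row a=1, b=1, c=1: ~(a <-> b -> c) = 0, (~(a <-> b -> c) & b) = 0, so ~(~(a <-> (b -> c)) & b) = 1.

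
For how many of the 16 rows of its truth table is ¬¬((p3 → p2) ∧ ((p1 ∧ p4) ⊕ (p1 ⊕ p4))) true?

  p1  |   p2  |   p3  |   p4  | (p3 → p2) | (p1 ∧ p4) | (p1 ⊕ p4) | ((p1 ∧ p4) ⊕ (p1 ⊕ p4)) |   φ  
----- | ----- | ----- | ----- | --------- | --------- | --------- | ----------------------- | -----
 True |  True |  True |  True |    True   |    True   |   False   |           True          |  True
 True |  True |  True | False |    True   |   False   |    True   |           True          |  True
 True |  True | False |  True |    True   |    True   |   False   |           True          |  True
 True |  True | False | False |    True   |   False   |    True   |           True          |  True
 True | False |  True |  True |   False   |    True   |   False   |           True          | False
 True | False |  True | False |   False   |   False   |    True   |           True          | False
 True | False | False |  True |    True   |    True   |   False   |           True          |  True
 True | False | False | False |    True   |   False   |    True   |           True          |  True
False |  True |  True |  True |    True   |   False   |    True   |           True          |  True
False |  True |  True | False |    True   |   False   |   False   |          False          | False
False |  True | False |  True |    True   |   False   |    True   |           True          |  True
False |  True | False | False |    True   |   False   |   False   |          False          | False
False | False |  True |  True |   False   |   False   |    True   |           True          | False
False | False |  True | False |   False   |   False   |   False   |          False          | False
False | False | False |  True |    True   |   False   |    True   |           True          |  True
False | False | False | False |    True   |   False   |   False   |          False          | False
The formula is true on 9 of the 16 rows.

9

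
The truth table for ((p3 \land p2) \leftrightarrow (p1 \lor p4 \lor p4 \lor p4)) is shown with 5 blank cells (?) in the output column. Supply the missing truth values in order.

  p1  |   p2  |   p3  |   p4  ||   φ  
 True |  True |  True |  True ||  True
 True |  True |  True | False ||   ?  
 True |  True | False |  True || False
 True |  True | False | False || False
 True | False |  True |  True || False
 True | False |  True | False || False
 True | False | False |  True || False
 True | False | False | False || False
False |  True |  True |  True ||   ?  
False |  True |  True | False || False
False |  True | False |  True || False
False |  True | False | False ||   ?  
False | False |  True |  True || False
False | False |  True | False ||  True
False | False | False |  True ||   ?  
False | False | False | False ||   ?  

True, True, True, False, True

Row p1=True, p2=True, p3=True, p4=False: (p3 \land p2) = True, (p1 \lor p4 \lor p4 \lor p4) = True, so the formula = True.
Row p1=False, p2=True, p3=True, p4=True: (p3 \land p2) = True, (p1 \lor p4 \lor p4 \lor p4) = True, so the formula = True.
Row p1=False, p2=True, p3=False, p4=False: (p3 \land p2) = False, (p1 \lor p4 \lor p4 \lor p4) = False, so the formula = True.
Row p1=False, p2=False, p3=False, p4=True: (p3 \land p2) = False, (p1 \lor p4 \lor p4 \lor p4) = True, so the formula = False.
Row p1=False, p2=False, p3=False, p4=False: (p3 \land p2) = False, (p1 \lor p4 \lor p4 \lor p4) = False, so the formula = True.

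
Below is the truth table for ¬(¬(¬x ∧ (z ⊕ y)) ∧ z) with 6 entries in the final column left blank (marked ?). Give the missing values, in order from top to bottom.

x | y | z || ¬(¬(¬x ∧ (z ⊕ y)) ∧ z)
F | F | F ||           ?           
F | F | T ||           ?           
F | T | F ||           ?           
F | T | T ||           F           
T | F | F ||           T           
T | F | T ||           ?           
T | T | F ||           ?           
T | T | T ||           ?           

T, T, T, F, T, F

Row x=F, y=F, z=F: ¬(¬x ∧ (z ⊕ y)) = T, (¬(¬x ∧ (z ⊕ y)) ∧ z) = F, so ¬(¬(¬x ∧ (z ⊕ y)) ∧ z) = T.
Row x=F, y=F, z=T: ¬(¬x ∧ (z ⊕ y)) = F, (¬(¬x ∧ (z ⊕ y)) ∧ z) = F, so ¬(¬(¬x ∧ (z ⊕ y)) ∧ z) = T.
Row x=F, y=T, z=F: ¬(¬x ∧ (z ⊕ y)) = F, (¬(¬x ∧ (z ⊕ y)) ∧ z) = F, so ¬(¬(¬x ∧ (z ⊕ y)) ∧ z) = T.
Row x=T, y=F, z=T: ¬(¬x ∧ (z ⊕ y)) = T, (¬(¬x ∧ (z ⊕ y)) ∧ z) = T, so ¬(¬(¬x ∧ (z ⊕ y)) ∧ z) = F.
Row x=T, y=T, z=F: ¬(¬x ∧ (z ⊕ y)) = T, (¬(¬x ∧ (z ⊕ y)) ∧ z) = F, so ¬(¬(¬x ∧ (z ⊕ y)) ∧ z) = T.
Row x=T, y=T, z=T: ¬(¬x ∧ (z ⊕ y)) = T, (¬(¬x ∧ (z ⊕ y)) ∧ z) = T, so ¬(¬(¬x ∧ (z ⊕ y)) ∧ z) = F.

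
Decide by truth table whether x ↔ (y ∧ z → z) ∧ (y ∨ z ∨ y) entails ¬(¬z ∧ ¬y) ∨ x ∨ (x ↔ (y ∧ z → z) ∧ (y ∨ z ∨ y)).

x | y | z | φ | ψ
- | - | - | - | -
0 | 0 | 0 | 1 | 1
0 | 0 | 1 | 0 | 1
0 | 1 | 0 | 0 | 1
0 | 1 | 1 | 0 | 1
1 | 0 | 0 | 0 | 1
1 | 0 | 1 | 1 | 1
1 | 1 | 0 | 1 | 1
1 | 1 | 1 | 1 | 1
In every row where φ is true, ψ is also true, so φ ⊨ ψ.

yes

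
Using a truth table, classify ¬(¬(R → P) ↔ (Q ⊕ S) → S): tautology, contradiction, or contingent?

P  Q  R  S  |  (R → P)  ¬(R → P)  (Q ⊕ S)  ((Q ⊕ S) → S)  (¬(R → P) ↔ ((Q ⊕ S) → S))  ¬(¬(R → P) ↔ ((Q ⊕ S) → S))
1  1  1  1  |     1        0         0           1                    0                            1             
1  1  1  0  |     1        0         1           0                    1                            0             
1  1  0  1  |     1        0         0           1                    0                            1             
1  1  0  0  |     1        0         1           0                    1                            0             
1  0  1  1  |     1        0         1           1                    0                            1             
1  0  1  0  |     1        0         0           1                    0                            1             
1  0  0  1  |     1        0         1           1                    0                            1             
1  0  0  0  |     1        0         0           1                    0                            1             
0  1  1  1  |     0        1         0           1                    1                            0             
0  1  1  0  |     0        1         1           0                    0                            1             
0  1  0  1  |     1        0         0           1                    0                            1             
0  1  0  0  |     1        0         1           0                    1                            0             
0  0  1  1  |     0        1         1           1                    1                            0             
0  0  1  0  |     0        1         0           1                    1                            0             
0  0  0  1  |     1        0         1           1                    0                            1             
0  0  0  0  |     1        0         0           1                    0                            1             
10 of 16 rows are 1, so the formula is contingent.

contingent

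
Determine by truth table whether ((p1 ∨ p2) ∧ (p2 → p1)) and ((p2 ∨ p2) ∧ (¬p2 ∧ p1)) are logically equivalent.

p1  p2  |  φ  ψ
1   1   |  1  0
1   0   |  1  0
0   1   |  0  0
0   0   |  0  0
The columns differ at p1=1, p2=1 (φ=1, ψ=0), so they are not equivalent.

not equivalent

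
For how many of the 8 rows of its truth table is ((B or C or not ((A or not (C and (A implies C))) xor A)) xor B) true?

3

A  B  C  |  (A implies C)  (C and (A implies C))  not (C and (A implies C))  φ
T  T  T  |        T                  T                        F              F
T  T  F  |        F                  F                        T              F
T  F  T  |        T                  T                        F              T
T  F  F  |        F                  F                        T              T
F  T  T  |        T                  T                        F              F
F  T  F  |        T                  F                        T              F
F  F  T  |        T                  T                        F              T
F  F  F  |        T                  F                        T              F
The formula is true on 3 of the 8 rows.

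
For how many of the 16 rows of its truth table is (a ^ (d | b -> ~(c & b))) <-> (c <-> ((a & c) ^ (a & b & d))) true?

8

a  b  c  d  |  φ
0  0  0  0  |  1
0  0  0  1  |  1
0  0  1  0  |  0
0  0  1  1  |  0
0  1  0  0  |  1
0  1  0  1  |  1
0  1  1  0  |  1
0  1  1  1  |  1
1  0  0  0  |  0
1  0  0  1  |  0
1  0  1  0  |  0
1  0  1  1  |  0
1  1  0  0  |  0
1  1  0  1  |  1
1  1  1  0  |  1
1  1  1  1  |  0
The formula is true on 8 of the 16 rows.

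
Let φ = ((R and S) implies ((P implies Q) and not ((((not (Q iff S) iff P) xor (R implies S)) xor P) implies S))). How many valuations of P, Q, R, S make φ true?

P  Q  R  S  |  (R and S)  (P implies Q)  (Q iff S)  not (Q iff S)  (not (Q iff S) iff P)  (R implies S)  φ
T  T  T  T  |      T            T            T            F                  F                  T        F
T  T  T  F  |      F            T            F            T                  T                  F        T
T  T  F  T  |      F            T            T            F                  F                  T        T
T  T  F  F  |      F            T            F            T                  T                  T        T
T  F  T  T  |      T            F            F            T                  T                  T        F
T  F  T  F  |      F            F            T            F                  F                  F        T
T  F  F  T  |      F            F            F            T                  T                  T        T
T  F  F  F  |      F            F            T            F                  F                  T        T
F  T  T  T  |      T            T            T            F                  T                  T        F
F  T  T  F  |      F            T            F            T                  F                  F        T
F  T  F  T  |      F            T            T            F                  T                  T        T
F  T  F  F  |      F            T            F            T                  F                  T        T
F  F  T  T  |      T            T            F            T                  F                  T        F
F  F  T  F  |      F            T            T            F                  T                  F        T
F  F  F  T  |      F            T            F            T                  F                  T        T
F  F  F  F  |      F            T            T            F                  T                  T        T
The formula is true on 12 of the 16 rows.

12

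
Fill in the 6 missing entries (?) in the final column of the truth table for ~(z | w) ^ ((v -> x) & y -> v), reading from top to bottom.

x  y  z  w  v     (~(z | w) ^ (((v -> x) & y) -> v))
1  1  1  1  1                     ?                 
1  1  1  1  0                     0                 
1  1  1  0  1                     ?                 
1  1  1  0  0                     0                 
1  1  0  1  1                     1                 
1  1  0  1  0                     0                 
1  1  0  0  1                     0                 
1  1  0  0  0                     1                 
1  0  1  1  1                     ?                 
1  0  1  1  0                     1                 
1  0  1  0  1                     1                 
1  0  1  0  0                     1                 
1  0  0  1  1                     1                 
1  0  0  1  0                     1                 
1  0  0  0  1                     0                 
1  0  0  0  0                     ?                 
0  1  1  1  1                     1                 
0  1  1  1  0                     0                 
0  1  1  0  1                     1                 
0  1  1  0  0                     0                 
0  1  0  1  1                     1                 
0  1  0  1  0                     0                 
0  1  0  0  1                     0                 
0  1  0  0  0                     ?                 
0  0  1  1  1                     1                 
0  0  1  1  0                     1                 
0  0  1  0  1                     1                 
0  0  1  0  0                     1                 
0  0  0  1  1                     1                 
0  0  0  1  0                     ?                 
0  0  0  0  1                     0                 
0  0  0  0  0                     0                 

1, 1, 1, 0, 1, 1

Row x=1, y=1, z=1, w=1, v=1: ~(z | w) = 0, ((v -> x) & y -> v) = 1, so (~(z | w) ^ (((v -> x) & y) -> v)) = 1.
Row x=1, y=1, z=1, w=0, v=1: ~(z | w) = 0, ((v -> x) & y -> v) = 1, so (~(z | w) ^ (((v -> x) & y) -> v)) = 1.
Row x=1, y=0, z=1, w=1, v=1: ~(z | w) = 0, ((v -> x) & y -> v) = 1, so (~(z | w) ^ (((v -> x) & y) -> v)) = 1.
Row x=1, y=0, z=0, w=0, v=0: ~(z | w) = 1, ((v -> x) & y -> v) = 1, so (~(z | w) ^ (((v -> x) & y) -> v)) = 0.
Row x=0, y=1, z=0, w=0, v=0: ~(z | w) = 1, ((v -> x) & y -> v) = 0, so (~(z | w) ^ (((v -> x) & y) -> v)) = 1.
Row x=0, y=0, z=0, w=1, v=0: ~(z | w) = 0, ((v -> x) & y -> v) = 1, so (~(z | w) ^ (((v -> x) & y) -> v)) = 1.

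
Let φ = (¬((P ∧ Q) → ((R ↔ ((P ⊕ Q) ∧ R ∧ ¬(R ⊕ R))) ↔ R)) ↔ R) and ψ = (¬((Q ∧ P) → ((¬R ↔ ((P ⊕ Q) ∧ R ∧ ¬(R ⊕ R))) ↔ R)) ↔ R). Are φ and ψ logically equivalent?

P | Q | R | φ | ψ
- | - | - | - | -
F | F | F | T | T
F | F | T | F | F
F | T | F | T | T
F | T | T | F | F
T | F | F | T | T
T | F | T | F | F
T | T | F | F | T
T | T | T | T | F
The columns differ at P=T, Q=T, R=F (φ=F, ψ=T), so they are not equivalent.

not equivalent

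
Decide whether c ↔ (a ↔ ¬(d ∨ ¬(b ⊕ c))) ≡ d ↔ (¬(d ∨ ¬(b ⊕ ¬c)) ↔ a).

a | b | c | d | φ | ψ
- | - | - | - | - | -
T | T | T | T | F | F
T | T | T | F | F | F
T | T | F | T | T | F
T | T | F | F | F | T
T | F | T | T | F | F
T | F | T | F | T | T
T | F | F | T | T | F
T | F | F | F | T | F
F | T | T | T | T | T
F | T | T | F | T | T
F | T | F | T | F | T
F | T | F | F | T | F
F | F | T | T | T | T
F | F | T | F | F | F
F | F | F | T | F | T
F | F | F | F | F | T
The columns differ at a=T, b=T, c=F, d=T (φ=T, ψ=F), so they are not equivalent.

not equivalent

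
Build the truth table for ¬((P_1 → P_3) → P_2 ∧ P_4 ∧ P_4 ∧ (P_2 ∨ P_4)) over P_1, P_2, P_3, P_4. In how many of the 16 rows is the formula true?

P_1 | P_2 | P_3 | P_4 | (P_1 → P_3) | (P_2 ∧ P_4) | ((P_2 ∧ P_4) ∧ P_4) | (P_2 ∨ P_4) | φ
--- | --- | --- | --- | ----------- | ----------- | ------------------- | ----------- | -
 T  |  T  |  T  |  T  |      T      |      T      |          T          |      T      | F
 T  |  T  |  T  |  F  |      T      |      F      |          F          |      T      | T
 T  |  T  |  F  |  T  |      F      |      T      |          T          |      T      | F
 T  |  T  |  F  |  F  |      F      |      F      |          F          |      T      | F
 T  |  F  |  T  |  T  |      T      |      F      |          F          |      T      | T
 T  |  F  |  T  |  F  |      T      |      F      |          F          |      F      | T
 T  |  F  |  F  |  T  |      F      |      F      |          F          |      T      | F
 T  |  F  |  F  |  F  |      F      |      F      |          F          |      F      | F
 F  |  T  |  T  |  T  |      T      |      T      |          T          |      T      | F
 F  |  T  |  T  |  F  |      T      |      F      |          F          |      T      | T
 F  |  T  |  F  |  T  |      T      |      T      |          T          |      T      | F
 F  |  T  |  F  |  F  |      T      |      F      |          F          |      T      | T
 F  |  F  |  T  |  T  |      T      |      F      |          F          |      T      | T
 F  |  F  |  T  |  F  |      T      |      F      |          F          |      F      | T
 F  |  F  |  F  |  T  |      T      |      F      |          F          |      T      | T
 F  |  F  |  F  |  F  |      T      |      F      |          F          |      F      | T
The formula is true on 9 of the 16 rows.

9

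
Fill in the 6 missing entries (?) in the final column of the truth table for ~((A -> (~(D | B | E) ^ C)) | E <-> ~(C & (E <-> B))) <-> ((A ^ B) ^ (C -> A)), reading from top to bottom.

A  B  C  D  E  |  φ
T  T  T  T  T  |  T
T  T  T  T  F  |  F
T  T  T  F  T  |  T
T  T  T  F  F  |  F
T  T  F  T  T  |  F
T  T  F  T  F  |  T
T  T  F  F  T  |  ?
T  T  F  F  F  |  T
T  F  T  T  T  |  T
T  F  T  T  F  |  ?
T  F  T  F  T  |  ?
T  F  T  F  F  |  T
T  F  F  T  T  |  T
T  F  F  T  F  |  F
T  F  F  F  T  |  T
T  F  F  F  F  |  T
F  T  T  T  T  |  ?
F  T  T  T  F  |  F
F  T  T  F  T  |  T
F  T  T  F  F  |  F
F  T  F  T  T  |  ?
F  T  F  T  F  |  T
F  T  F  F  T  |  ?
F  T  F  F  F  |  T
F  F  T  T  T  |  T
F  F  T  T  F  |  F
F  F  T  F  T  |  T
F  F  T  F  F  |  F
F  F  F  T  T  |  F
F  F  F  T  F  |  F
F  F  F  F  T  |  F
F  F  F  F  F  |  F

Row A=T, B=T, C=F, D=F, E=T: ~((A -> (~(D | B | E) ^ C)) | E <-> ~(C & (E <-> B))) = F, ((A ^ B) ^ (C -> A)) = T, so the formula = F.
Row A=T, B=F, C=T, D=T, E=F: ~((A -> (~(D | B | E) ^ C)) | E <-> ~(C & (E <-> B))) = T, ((A ^ B) ^ (C -> A)) = F, so the formula = F.
Row A=T, B=F, C=T, D=F, E=T: ~((A -> (~(D | B | E) ^ C)) | E <-> ~(C & (E <-> B))) = F, ((A ^ B) ^ (C -> A)) = F, so the formula = T.
Row A=F, B=T, C=T, D=T, E=T: ~((A -> (~(D | B | E) ^ C)) | E <-> ~(C & (E <-> B))) = T, ((A ^ B) ^ (C -> A)) = T, so the formula = T.
Row A=F, B=T, C=F, D=T, E=T: ~((A -> (~(D | B | E) ^ C)) | E <-> ~(C & (E <-> B))) = F, ((A ^ B) ^ (C -> A)) = F, so the formula = T.
Row A=F, B=T, C=F, D=F, E=T: ~((A -> (~(D | B | E) ^ C)) | E <-> ~(C & (E <-> B))) = F, ((A ^ B) ^ (C -> A)) = F, so the formula = T.

F, F, T, T, T, T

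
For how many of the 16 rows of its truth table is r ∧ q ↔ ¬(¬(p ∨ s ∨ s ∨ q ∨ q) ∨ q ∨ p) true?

10

p | q | r | s || (r ∧ q) | (p ∨ s ∨ s) | ((p ∨ s ∨ s) ∨ q ∨ q) | ¬((p ∨ s ∨ s) ∨ q ∨ q) | (q ∨ p) | φ
1 | 1 | 1 | 1 ||    1    |      1      |           1           |           0            |    1    | 0
1 | 1 | 1 | 0 ||    1    |      1      |           1           |           0            |    1    | 0
1 | 1 | 0 | 1 ||    0    |      1      |           1           |           0            |    1    | 1
1 | 1 | 0 | 0 ||    0    |      1      |           1           |           0            |    1    | 1
1 | 0 | 1 | 1 ||    0    |      1      |           1           |           0            |    1    | 1
1 | 0 | 1 | 0 ||    0    |      1      |           1           |           0            |    1    | 1
1 | 0 | 0 | 1 ||    0    |      1      |           1           |           0            |    1    | 1
1 | 0 | 0 | 0 ||    0    |      1      |           1           |           0            |    1    | 1
0 | 1 | 1 | 1 ||    1    |      1      |           1           |           0            |    1    | 0
0 | 1 | 1 | 0 ||    1    |      0      |           1           |           0            |    1    | 0
0 | 1 | 0 | 1 ||    0    |      1      |           1           |           0            |    1    | 1
0 | 1 | 0 | 0 ||    0    |      0      |           1           |           0            |    1    | 1
0 | 0 | 1 | 1 ||    0    |      1      |           1           |           0            |    0    | 0
0 | 0 | 1 | 0 ||    0    |      0      |           0           |           1            |    0    | 1
0 | 0 | 0 | 1 ||    0    |      1      |           1           |           0            |    0    | 0
0 | 0 | 0 | 0 ||    0    |      0      |           0           |           1            |    0    | 1
The formula is true on 10 of the 16 rows.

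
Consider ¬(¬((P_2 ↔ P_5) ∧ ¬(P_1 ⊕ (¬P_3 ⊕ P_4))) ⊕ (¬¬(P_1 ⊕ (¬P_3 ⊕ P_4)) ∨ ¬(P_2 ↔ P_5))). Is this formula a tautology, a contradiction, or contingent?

P_1  P_2  P_3  P_4  P_5  |  φ
 T    T    T    T    T   |  T
 T    T    T    T    F   |  T
 T    T    T    F    T   |  T
 T    T    T    F    F   |  T
 T    T    F    T    T   |  T
 T    T    F    T    F   |  T
 T    T    F    F    T   |  T
 T    T    F    F    F   |  T
 T    F    T    T    T   |  T
 T    F    T    T    F   |  T
 T    F    T    F    T   |  T
 T    F    T    F    F   |  T
 T    F    F    T    T   |  T
 T    F    F    T    F   |  T
 T    F    F    F    T   |  T
 T    F    F    F    F   |  T
 F    T    T    T    T   |  T
 F    T    T    T    F   |  T
 F    T    T    F    T   |  T
 F    T    T    F    F   |  T
 F    T    F    T    T   |  T
 F    T    F    T    F   |  T
 F    T    F    F    T   |  T
 F    T    F    F    F   |  T
 F    F    T    T    T   |  T
 F    F    T    T    F   |  T
 F    F    T    F    T   |  T
 F    F    T    F    F   |  T
 F    F    F    T    T   |  T
 F    F    F    T    F   |  T
 F    F    F    F    T   |  T
 F    F    F    F    F   |  T
Every row is T, so the formula is a tautology.

tautology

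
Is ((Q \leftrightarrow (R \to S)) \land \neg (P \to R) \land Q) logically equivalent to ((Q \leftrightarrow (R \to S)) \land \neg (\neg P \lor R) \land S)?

not equivalent

P | Q | R | S | φ | ψ
- | - | - | - | - | -
T | T | T | T | F | F
T | T | T | F | F | F
T | T | F | T | T | T
T | T | F | F | T | F
T | F | T | T | F | F
T | F | T | F | F | F
T | F | F | T | F | F
T | F | F | F | F | F
F | T | T | T | F | F
F | T | T | F | F | F
F | T | F | T | F | F
F | T | F | F | F | F
F | F | T | T | F | F
F | F | T | F | F | F
F | F | F | T | F | F
F | F | F | F | F | F
The columns differ at P=T, Q=T, R=F, S=F (φ=T, ψ=F), so they are not equivalent.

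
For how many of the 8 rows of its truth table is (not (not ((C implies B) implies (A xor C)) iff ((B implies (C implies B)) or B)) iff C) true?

5

A | B | C | (C implies B) | (A xor C) | (B implies (C implies B)) | φ
- | - | - | ------------- | --------- | ------------------------- | -
T | T | T |       T       |     F     |             T             | F
T | T | F |       T       |     T     |             T             | F
T | F | T |       F       |     F     |             T             | T
T | F | F |       T       |     T     |             T             | F
F | T | T |       T       |     T     |             T             | T
F | T | F |       T       |     F     |             T             | T
F | F | T |       F       |     T     |             T             | T
F | F | F |       T       |     F     |             T             | T
The formula is true on 5 of the 8 rows.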